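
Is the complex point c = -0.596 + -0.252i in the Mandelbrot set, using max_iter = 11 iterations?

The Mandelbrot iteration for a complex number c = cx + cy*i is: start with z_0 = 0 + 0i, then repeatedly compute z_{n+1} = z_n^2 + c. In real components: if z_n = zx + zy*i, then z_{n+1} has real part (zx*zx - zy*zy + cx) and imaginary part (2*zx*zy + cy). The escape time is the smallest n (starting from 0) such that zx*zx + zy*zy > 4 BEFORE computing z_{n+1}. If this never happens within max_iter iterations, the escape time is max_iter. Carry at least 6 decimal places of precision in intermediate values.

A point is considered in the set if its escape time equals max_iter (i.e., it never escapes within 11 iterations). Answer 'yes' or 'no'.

z_0 = 0 + 0i, c = -0.5960 + -0.2520i
Iter 1: z = -0.5960 + -0.2520i, |z|^2 = 0.4187
Iter 2: z = -0.3043 + 0.0484i, |z|^2 = 0.0949
Iter 3: z = -0.5057 + -0.2814i, |z|^2 = 0.3350
Iter 4: z = -0.4194 + 0.0327i, |z|^2 = 0.1770
Iter 5: z = -0.4211 + -0.2794i, |z|^2 = 0.2554
Iter 6: z = -0.4967 + -0.0166i, |z|^2 = 0.2470
Iter 7: z = -0.3496 + -0.2355i, |z|^2 = 0.1776
Iter 8: z = -0.5293 + -0.0874i, |z|^2 = 0.2877
Iter 9: z = -0.3235 + -0.1595i, |z|^2 = 0.1301
Iter 10: z = -0.5168 + -0.1488i, |z|^2 = 0.2892
Did not escape in 11 iterations → in set

Answer: yes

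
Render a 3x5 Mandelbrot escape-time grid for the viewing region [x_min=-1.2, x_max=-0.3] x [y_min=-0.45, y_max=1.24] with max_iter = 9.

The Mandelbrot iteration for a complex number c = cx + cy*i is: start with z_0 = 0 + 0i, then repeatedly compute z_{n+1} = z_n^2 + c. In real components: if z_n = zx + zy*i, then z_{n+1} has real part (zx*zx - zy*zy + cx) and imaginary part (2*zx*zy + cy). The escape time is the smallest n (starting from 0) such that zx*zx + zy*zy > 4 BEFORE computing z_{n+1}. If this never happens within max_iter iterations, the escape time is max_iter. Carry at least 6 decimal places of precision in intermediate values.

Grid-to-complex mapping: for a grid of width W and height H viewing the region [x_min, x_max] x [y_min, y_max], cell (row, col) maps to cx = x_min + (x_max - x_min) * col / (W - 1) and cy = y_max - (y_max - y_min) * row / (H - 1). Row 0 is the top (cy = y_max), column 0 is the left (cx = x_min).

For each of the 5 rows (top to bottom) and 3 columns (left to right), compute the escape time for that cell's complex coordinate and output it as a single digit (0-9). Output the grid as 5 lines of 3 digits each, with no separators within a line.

(row=0, col=0): c = -1.2000 + 1.2400i → escape time 2
(row=0, col=1): c = -0.7500 + 1.2400i → escape time 3
(row=0, col=2): c = -0.3000 + 1.2400i → escape time 3
(row=1, col=0): c = -1.2000 + 0.8175i → escape time 3
(row=1, col=1): c = -0.7500 + 0.8175i → escape time 4
(row=1, col=2): c = -0.3000 + 0.8175i → escape time 9
(row=2, col=0): c = -1.2000 + 0.3950i → escape time 7
(row=2, col=1): c = -0.7500 + 0.3950i → escape time 8
(row=2, col=2): c = -0.3000 + 0.3950i → escape time 9
(row=3, col=0): c = -1.2000 + -0.0275i → escape time 9
(row=3, col=1): c = -0.7500 + -0.0275i → escape time 9
(row=3, col=2): c = -0.3000 + -0.0275i → escape time 9
(row=4, col=0): c = -1.2000 + -0.4500i → escape time 6
(row=4, col=1): c = -0.7500 + -0.4500i → escape time 7
(row=4, col=2): c = -0.3000 + -0.4500i → escape time 9

Answer: 233
349
789
999
679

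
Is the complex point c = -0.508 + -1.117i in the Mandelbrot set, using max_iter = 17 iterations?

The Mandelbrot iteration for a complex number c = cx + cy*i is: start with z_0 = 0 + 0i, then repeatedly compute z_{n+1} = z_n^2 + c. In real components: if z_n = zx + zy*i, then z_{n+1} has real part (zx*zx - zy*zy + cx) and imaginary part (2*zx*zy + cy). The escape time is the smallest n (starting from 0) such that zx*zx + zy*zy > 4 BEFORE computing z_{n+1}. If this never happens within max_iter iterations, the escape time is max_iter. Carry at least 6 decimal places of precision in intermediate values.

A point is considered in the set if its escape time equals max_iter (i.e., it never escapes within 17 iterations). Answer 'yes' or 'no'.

Answer: no

Derivation:
z_0 = 0 + 0i, c = -0.5080 + -1.1170i
Iter 1: z = -0.5080 + -1.1170i, |z|^2 = 1.5058
Iter 2: z = -1.4976 + 0.0179i, |z|^2 = 2.2432
Iter 3: z = 1.7346 + -1.1705i, |z|^2 = 4.3788
Escaped at iteration 3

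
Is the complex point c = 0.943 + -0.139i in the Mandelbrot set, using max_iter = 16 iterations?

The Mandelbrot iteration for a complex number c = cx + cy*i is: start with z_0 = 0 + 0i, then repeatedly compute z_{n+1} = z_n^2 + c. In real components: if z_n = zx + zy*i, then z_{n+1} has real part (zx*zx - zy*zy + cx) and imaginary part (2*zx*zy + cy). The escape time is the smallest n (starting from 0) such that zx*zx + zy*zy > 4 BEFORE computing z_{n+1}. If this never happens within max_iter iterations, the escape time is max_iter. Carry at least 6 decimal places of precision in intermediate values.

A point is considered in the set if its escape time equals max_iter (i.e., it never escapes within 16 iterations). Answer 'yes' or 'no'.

Answer: no

Derivation:
z_0 = 0 + 0i, c = 0.9430 + -0.1390i
Iter 1: z = 0.9430 + -0.1390i, |z|^2 = 0.9086
Iter 2: z = 1.8129 + -0.4012i, |z|^2 = 3.4476
Iter 3: z = 4.0688 + -1.5935i, |z|^2 = 19.0943
Escaped at iteration 3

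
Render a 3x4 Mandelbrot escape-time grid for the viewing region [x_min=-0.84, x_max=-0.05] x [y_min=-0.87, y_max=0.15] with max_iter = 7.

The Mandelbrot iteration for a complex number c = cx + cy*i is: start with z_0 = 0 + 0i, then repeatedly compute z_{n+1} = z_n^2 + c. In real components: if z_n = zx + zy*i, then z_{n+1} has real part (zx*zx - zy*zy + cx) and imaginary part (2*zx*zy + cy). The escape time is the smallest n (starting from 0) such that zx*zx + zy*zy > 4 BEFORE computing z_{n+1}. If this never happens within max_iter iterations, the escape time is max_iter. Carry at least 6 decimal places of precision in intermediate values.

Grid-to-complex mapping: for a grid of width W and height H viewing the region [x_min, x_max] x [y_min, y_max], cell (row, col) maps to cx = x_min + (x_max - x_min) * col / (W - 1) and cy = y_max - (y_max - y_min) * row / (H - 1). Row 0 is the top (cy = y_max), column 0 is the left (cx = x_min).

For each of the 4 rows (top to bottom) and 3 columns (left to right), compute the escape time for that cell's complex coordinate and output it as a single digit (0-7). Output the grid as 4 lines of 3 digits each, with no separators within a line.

(row=0, col=0): c = -0.8400 + 0.1500i → escape time 7
(row=0, col=1): c = -0.4450 + 0.1500i → escape time 7
(row=0, col=2): c = -0.0500 + 0.1500i → escape time 7
(row=1, col=0): c = -0.8400 + -0.1900i → escape time 7
(row=1, col=1): c = -0.4450 + -0.1900i → escape time 7
(row=1, col=2): c = -0.0500 + -0.1900i → escape time 7
(row=2, col=0): c = -0.8400 + -0.5300i → escape time 5
(row=2, col=1): c = -0.4450 + -0.5300i → escape time 7
(row=2, col=2): c = -0.0500 + -0.5300i → escape time 7
(row=3, col=0): c = -0.8400 + -0.8700i → escape time 4
(row=3, col=1): c = -0.4450 + -0.8700i → escape time 5
(row=3, col=2): c = -0.0500 + -0.8700i → escape time 7

Answer: 777
777
577
457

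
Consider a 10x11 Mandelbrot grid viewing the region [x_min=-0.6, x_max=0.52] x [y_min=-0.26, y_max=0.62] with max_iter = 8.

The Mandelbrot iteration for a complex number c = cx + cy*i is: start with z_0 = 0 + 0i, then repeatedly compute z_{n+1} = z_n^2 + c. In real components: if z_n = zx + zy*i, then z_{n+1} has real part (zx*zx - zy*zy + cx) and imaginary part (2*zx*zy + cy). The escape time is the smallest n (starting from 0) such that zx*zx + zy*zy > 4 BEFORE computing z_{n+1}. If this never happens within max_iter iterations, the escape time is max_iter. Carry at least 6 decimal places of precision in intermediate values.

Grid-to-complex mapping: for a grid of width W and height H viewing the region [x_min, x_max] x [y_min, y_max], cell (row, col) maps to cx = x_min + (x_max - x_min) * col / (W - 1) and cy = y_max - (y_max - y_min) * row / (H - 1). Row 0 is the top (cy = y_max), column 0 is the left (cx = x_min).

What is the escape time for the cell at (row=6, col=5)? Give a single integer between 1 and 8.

z_0 = 0 + 0i, c = 0.0222 + 0.0920i
Iter 1: z = 0.0222 + 0.0920i, |z|^2 = 0.0090
Iter 2: z = 0.0143 + 0.0961i, |z|^2 = 0.0094
Iter 3: z = 0.0132 + 0.0947i, |z|^2 = 0.0091
Iter 4: z = 0.0134 + 0.0945i, |z|^2 = 0.0091
Iter 5: z = 0.0135 + 0.0945i, |z|^2 = 0.0091
Iter 6: z = 0.0135 + 0.0945i, |z|^2 = 0.0091
Iter 7: z = 0.0135 + 0.0945i, |z|^2 = 0.0091

Answer: 8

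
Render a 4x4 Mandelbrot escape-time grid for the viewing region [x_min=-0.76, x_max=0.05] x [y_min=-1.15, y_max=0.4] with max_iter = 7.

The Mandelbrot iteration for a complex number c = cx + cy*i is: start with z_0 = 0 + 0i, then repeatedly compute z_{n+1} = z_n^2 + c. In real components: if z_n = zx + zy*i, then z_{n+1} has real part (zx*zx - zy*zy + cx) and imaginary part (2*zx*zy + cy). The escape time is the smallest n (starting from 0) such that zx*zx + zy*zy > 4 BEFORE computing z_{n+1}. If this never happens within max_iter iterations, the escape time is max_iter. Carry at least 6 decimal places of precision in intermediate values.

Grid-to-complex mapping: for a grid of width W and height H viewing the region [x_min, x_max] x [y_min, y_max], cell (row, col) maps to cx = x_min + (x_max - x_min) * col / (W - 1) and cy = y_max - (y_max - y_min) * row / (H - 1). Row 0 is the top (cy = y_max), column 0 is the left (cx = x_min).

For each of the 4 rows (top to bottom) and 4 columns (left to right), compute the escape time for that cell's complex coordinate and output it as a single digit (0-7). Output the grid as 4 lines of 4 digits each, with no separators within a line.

(row=0, col=0): c = -0.7600 + 0.4000i → escape time 7
(row=0, col=1): c = -0.4900 + 0.4000i → escape time 7
(row=0, col=2): c = -0.2200 + 0.4000i → escape time 7
(row=0, col=3): c = 0.0500 + 0.4000i → escape time 7
(row=1, col=0): c = -0.7600 + -0.1167i → escape time 7
(row=1, col=1): c = -0.4900 + -0.1167i → escape time 7
(row=1, col=2): c = -0.2200 + -0.1167i → escape time 7
(row=1, col=3): c = 0.0500 + -0.1167i → escape time 7
(row=2, col=0): c = -0.7600 + -0.6333i → escape time 5
(row=2, col=1): c = -0.4900 + -0.6333i → escape time 7
(row=2, col=2): c = -0.2200 + -0.6333i → escape time 7
(row=2, col=3): c = 0.0500 + -0.6333i → escape time 7
(row=3, col=0): c = -0.7600 + -1.1500i → escape time 3
(row=3, col=1): c = -0.4900 + -1.1500i → escape time 3
(row=3, col=2): c = -0.2200 + -1.1500i → escape time 4
(row=3, col=3): c = 0.0500 + -1.1500i → escape time 3

Answer: 7777
7777
5777
3343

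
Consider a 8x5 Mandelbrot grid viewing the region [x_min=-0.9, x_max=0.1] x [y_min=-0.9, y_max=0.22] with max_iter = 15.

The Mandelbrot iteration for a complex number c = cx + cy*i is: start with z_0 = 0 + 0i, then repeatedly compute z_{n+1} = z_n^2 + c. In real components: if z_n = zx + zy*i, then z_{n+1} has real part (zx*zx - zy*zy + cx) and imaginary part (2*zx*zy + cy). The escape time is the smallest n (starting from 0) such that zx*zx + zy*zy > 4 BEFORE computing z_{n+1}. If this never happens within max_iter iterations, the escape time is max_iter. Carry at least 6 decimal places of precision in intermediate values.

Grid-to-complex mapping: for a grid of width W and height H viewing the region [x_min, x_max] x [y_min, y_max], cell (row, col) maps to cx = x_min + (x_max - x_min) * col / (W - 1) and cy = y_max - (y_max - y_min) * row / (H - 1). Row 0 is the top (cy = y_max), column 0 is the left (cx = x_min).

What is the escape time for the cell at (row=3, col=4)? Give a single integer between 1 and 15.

z_0 = 0 + 0i, c = -0.3286 + -0.6200i
Iter 1: z = -0.3286 + -0.6200i, |z|^2 = 0.4924
Iter 2: z = -0.6050 + -0.2126i, |z|^2 = 0.4112
Iter 3: z = -0.0077 + -0.3628i, |z|^2 = 0.1317
Iter 4: z = -0.4601 + -0.6144i, |z|^2 = 0.5892
Iter 5: z = -0.4943 + -0.0546i, |z|^2 = 0.2474
Iter 6: z = -0.0872 + -0.5660i, |z|^2 = 0.3280
Iter 7: z = -0.6413 + -0.5213i, |z|^2 = 0.6831
Iter 8: z = -0.1890 + 0.0487i, |z|^2 = 0.0381
Iter 9: z = -0.2952 + -0.6384i, |z|^2 = 0.4947
Iter 10: z = -0.6490 + -0.2431i, |z|^2 = 0.4803
Iter 11: z = 0.0335 + -0.3045i, |z|^2 = 0.0939
Iter 12: z = -0.4202 + -0.6404i, |z|^2 = 0.5867
Iter 13: z = -0.5622 + -0.0818i, |z|^2 = 0.3227
Iter 14: z = -0.0192 + -0.5280i, |z|^2 = 0.2792

Answer: 15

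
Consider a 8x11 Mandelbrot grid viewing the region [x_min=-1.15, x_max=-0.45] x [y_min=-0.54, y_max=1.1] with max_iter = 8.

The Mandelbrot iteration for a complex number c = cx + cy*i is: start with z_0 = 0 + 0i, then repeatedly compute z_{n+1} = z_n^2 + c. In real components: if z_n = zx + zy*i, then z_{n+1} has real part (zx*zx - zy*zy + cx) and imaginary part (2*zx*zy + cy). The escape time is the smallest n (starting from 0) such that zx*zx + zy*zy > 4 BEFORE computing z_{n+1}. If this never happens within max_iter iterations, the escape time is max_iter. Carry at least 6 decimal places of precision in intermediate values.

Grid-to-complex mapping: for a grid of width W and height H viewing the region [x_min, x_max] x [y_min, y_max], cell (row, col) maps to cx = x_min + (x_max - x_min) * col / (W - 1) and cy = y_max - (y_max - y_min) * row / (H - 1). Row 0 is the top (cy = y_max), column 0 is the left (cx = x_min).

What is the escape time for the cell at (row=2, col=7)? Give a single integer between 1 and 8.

Answer: 6

Derivation:
z_0 = 0 + 0i, c = -0.4500 + 0.7720i
Iter 1: z = -0.4500 + 0.7720i, |z|^2 = 0.7985
Iter 2: z = -0.8435 + 0.0772i, |z|^2 = 0.7174
Iter 3: z = 0.2555 + 0.6418i, |z|^2 = 0.4771
Iter 4: z = -0.7966 + 1.0999i, |z|^2 = 1.8444
Iter 5: z = -1.0253 + -0.9804i, |z|^2 = 2.0125
Iter 6: z = -0.3598 + 2.7825i, |z|^2 = 7.8718
Escaped at iteration 6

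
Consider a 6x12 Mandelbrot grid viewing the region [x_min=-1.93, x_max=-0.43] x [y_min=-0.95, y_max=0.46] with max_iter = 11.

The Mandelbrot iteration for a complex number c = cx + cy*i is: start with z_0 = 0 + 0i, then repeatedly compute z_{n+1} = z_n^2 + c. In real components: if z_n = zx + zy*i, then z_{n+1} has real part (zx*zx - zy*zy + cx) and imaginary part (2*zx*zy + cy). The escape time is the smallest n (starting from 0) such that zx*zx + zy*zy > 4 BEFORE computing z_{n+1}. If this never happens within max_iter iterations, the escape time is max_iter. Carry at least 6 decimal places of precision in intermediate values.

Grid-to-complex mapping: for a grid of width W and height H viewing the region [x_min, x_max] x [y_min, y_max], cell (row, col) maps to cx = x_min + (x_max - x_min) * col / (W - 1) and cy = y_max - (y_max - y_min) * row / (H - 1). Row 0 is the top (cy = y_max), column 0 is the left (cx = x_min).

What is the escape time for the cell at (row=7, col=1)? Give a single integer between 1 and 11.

Answer: 3

Derivation:
z_0 = 0 + 0i, c = -1.6300 + -0.4373i
Iter 1: z = -1.6300 + -0.4373i, |z|^2 = 2.8481
Iter 2: z = 0.8357 + 0.9882i, |z|^2 = 1.6750
Iter 3: z = -1.9082 + 1.2145i, |z|^2 = 5.1162
Escaped at iteration 3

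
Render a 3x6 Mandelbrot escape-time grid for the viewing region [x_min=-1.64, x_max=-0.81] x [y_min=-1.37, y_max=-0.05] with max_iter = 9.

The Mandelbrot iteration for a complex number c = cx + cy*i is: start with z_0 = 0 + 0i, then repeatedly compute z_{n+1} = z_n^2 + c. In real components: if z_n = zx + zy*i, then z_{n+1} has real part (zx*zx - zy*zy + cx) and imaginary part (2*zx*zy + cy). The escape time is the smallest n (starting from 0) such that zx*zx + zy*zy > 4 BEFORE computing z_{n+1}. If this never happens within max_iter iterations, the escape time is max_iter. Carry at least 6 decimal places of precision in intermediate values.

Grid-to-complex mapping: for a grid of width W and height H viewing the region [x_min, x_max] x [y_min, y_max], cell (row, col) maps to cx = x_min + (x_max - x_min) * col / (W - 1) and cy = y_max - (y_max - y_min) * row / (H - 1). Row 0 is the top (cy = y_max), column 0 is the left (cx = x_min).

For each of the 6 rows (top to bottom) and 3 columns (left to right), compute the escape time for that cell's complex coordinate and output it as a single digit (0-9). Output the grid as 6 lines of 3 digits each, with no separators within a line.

Answer: 699
499
335
334
233
122

Derivation:
(row=0, col=0): c = -1.6400 + -0.0500i → escape time 6
(row=0, col=1): c = -1.2250 + -0.0500i → escape time 9
(row=0, col=2): c = -0.8100 + -0.0500i → escape time 9
(row=1, col=0): c = -1.6400 + -0.3140i → escape time 4
(row=1, col=1): c = -1.2250 + -0.3140i → escape time 9
(row=1, col=2): c = -0.8100 + -0.3140i → escape time 9
(row=2, col=0): c = -1.6400 + -0.5780i → escape time 3
(row=2, col=1): c = -1.2250 + -0.5780i → escape time 3
(row=2, col=2): c = -0.8100 + -0.5780i → escape time 5
(row=3, col=0): c = -1.6400 + -0.8420i → escape time 3
(row=3, col=1): c = -1.2250 + -0.8420i → escape time 3
(row=3, col=2): c = -0.8100 + -0.8420i → escape time 4
(row=4, col=0): c = -1.6400 + -1.1060i → escape time 2
(row=4, col=1): c = -1.2250 + -1.1060i → escape time 3
(row=4, col=2): c = -0.8100 + -1.1060i → escape time 3
(row=5, col=0): c = -1.6400 + -1.3700i → escape time 1
(row=5, col=1): c = -1.2250 + -1.3700i → escape time 2
(row=5, col=2): c = -0.8100 + -1.3700i → escape time 2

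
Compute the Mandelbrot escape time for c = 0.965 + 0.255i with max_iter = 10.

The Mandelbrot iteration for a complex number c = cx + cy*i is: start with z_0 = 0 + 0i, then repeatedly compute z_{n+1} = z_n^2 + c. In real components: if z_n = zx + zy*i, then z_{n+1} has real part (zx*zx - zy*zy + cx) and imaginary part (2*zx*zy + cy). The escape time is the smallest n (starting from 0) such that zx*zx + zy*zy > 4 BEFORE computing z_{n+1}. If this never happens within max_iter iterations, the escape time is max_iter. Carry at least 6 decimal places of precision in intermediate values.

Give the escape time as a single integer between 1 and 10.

z_0 = 0 + 0i, c = 0.9650 + 0.2550i
Iter 1: z = 0.9650 + 0.2550i, |z|^2 = 0.9962
Iter 2: z = 1.8312 + 0.7471i, |z|^2 = 3.9115
Iter 3: z = 3.7601 + 2.9914i, |z|^2 = 23.0863
Escaped at iteration 3

Answer: 3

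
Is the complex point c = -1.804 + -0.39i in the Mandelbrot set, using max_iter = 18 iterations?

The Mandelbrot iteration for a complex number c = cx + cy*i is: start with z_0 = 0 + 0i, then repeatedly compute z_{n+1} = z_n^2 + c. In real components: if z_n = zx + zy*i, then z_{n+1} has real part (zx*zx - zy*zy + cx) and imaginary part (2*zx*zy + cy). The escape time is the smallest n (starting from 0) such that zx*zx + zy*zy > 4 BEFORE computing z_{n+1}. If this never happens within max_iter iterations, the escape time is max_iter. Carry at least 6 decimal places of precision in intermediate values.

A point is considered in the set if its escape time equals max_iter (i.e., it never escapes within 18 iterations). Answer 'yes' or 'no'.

Answer: no

Derivation:
z_0 = 0 + 0i, c = -1.8040 + -0.3900i
Iter 1: z = -1.8040 + -0.3900i, |z|^2 = 3.4065
Iter 2: z = 1.2983 + 1.0171i, |z|^2 = 2.7202
Iter 3: z = -1.1529 + 2.2511i, |z|^2 = 6.3966
Escaped at iteration 3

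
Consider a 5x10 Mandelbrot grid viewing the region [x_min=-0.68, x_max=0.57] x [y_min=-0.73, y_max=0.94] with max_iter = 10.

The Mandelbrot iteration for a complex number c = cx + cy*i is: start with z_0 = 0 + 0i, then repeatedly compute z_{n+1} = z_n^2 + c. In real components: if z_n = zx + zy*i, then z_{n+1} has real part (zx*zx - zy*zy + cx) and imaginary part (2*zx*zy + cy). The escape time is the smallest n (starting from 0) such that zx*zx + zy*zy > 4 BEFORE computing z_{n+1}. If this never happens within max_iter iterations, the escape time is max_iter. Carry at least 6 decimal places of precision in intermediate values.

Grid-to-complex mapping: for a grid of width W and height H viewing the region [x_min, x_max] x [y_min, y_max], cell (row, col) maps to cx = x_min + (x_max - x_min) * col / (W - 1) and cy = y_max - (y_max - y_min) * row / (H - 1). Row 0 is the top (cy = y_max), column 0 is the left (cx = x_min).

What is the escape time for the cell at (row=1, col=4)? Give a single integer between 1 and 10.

Answer: 3

Derivation:
z_0 = 0 + 0i, c = 0.5700 + 0.7544i
Iter 1: z = 0.5700 + 0.7544i, |z|^2 = 0.8941
Iter 2: z = 0.3257 + 1.6145i, |z|^2 = 2.7127
Iter 3: z = -1.9306 + 1.8062i, |z|^2 = 6.9893
Escaped at iteration 3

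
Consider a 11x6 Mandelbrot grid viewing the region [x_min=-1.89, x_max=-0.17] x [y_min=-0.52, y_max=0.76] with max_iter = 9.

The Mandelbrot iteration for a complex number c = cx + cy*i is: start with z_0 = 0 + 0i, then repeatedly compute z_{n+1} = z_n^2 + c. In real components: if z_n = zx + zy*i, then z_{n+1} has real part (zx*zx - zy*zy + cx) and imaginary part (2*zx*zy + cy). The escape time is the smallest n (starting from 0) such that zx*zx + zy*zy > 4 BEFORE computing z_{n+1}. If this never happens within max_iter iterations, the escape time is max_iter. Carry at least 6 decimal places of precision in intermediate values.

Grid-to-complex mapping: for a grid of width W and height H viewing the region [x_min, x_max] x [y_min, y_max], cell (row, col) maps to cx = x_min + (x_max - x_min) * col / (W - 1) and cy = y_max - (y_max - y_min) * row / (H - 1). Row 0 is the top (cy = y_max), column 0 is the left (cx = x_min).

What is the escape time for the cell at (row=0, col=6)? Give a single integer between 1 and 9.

Answer: 4

Derivation:
z_0 = 0 + 0i, c = -0.8580 + 0.7600i
Iter 1: z = -0.8580 + 0.7600i, |z|^2 = 1.3138
Iter 2: z = -0.6994 + -0.5442i, |z|^2 = 0.7853
Iter 3: z = -0.6649 + 1.5212i, |z|^2 = 2.7562
Iter 4: z = -2.7300 + -1.2629i, |z|^2 = 9.0478
Escaped at iteration 4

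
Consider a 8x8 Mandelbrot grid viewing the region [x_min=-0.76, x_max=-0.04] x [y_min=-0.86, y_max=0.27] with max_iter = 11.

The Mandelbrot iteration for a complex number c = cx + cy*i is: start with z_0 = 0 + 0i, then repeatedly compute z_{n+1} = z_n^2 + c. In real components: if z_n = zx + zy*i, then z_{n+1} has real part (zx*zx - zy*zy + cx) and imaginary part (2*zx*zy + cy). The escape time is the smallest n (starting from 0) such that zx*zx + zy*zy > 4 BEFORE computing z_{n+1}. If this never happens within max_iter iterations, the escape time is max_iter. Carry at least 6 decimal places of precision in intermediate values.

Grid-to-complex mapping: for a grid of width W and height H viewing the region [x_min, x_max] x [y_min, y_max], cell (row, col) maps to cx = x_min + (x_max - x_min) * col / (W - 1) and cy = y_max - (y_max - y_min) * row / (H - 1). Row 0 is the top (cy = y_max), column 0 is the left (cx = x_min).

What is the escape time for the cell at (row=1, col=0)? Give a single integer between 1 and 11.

z_0 = 0 + 0i, c = -0.7600 + 0.1086i
Iter 1: z = -0.7600 + 0.1086i, |z|^2 = 0.5894
Iter 2: z = -0.1942 + -0.0565i, |z|^2 = 0.0409
Iter 3: z = -0.7255 + 0.1305i, |z|^2 = 0.5433
Iter 4: z = -0.2507 + -0.0808i, |z|^2 = 0.0694
Iter 5: z = -0.7037 + 0.1491i, |z|^2 = 0.5174
Iter 6: z = -0.2871 + -0.1012i, |z|^2 = 0.0927
Iter 7: z = -0.6878 + 0.1667i, |z|^2 = 0.5009
Iter 8: z = -0.3147 + -0.1207i, |z|^2 = 0.1136
Iter 9: z = -0.6756 + 0.1846i, |z|^2 = 0.4904
Iter 10: z = -0.3377 + -0.1408i, |z|^2 = 0.1338

Answer: 11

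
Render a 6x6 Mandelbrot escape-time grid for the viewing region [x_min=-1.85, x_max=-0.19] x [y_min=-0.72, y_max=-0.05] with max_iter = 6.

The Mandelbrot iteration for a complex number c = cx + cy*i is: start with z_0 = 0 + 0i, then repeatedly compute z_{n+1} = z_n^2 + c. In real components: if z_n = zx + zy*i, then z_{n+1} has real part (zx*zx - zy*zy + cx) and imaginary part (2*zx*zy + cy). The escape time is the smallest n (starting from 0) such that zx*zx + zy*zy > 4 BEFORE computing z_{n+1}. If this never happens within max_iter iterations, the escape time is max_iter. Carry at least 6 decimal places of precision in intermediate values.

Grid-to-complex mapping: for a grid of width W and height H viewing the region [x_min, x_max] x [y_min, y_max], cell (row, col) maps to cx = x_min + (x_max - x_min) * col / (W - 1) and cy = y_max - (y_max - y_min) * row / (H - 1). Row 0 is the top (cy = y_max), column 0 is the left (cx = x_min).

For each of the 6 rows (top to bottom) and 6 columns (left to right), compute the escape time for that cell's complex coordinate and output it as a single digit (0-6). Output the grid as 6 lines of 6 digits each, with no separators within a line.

(row=0, col=0): c = -1.8500 + -0.0500i → escape time 6
(row=0, col=1): c = -1.5180 + -0.0500i → escape time 6
(row=0, col=2): c = -1.1860 + -0.0500i → escape time 6
(row=0, col=3): c = -0.8540 + -0.0500i → escape time 6
(row=0, col=4): c = -0.5220 + -0.0500i → escape time 6
(row=0, col=5): c = -0.1900 + -0.0500i → escape time 6
(row=1, col=0): c = -1.8500 + -0.1840i → escape time 4
(row=1, col=1): c = -1.5180 + -0.1840i → escape time 5
(row=1, col=2): c = -1.1860 + -0.1840i → escape time 6
(row=1, col=3): c = -0.8540 + -0.1840i → escape time 6
(row=1, col=4): c = -0.5220 + -0.1840i → escape time 6
(row=1, col=5): c = -0.1900 + -0.1840i → escape time 6
(row=2, col=0): c = -1.8500 + -0.3180i → escape time 3
(row=2, col=1): c = -1.5180 + -0.3180i → escape time 4
(row=2, col=2): c = -1.1860 + -0.3180i → escape time 6
(row=2, col=3): c = -0.8540 + -0.3180i → escape time 6
(row=2, col=4): c = -0.5220 + -0.3180i → escape time 6
(row=2, col=5): c = -0.1900 + -0.3180i → escape time 6
(row=3, col=0): c = -1.8500 + -0.4520i → escape time 3
(row=3, col=1): c = -1.5180 + -0.4520i → escape time 3
(row=3, col=2): c = -1.1860 + -0.4520i → escape time 6
(row=3, col=3): c = -0.8540 + -0.4520i → escape time 6
(row=3, col=4): c = -0.5220 + -0.4520i → escape time 6
(row=3, col=5): c = -0.1900 + -0.4520i → escape time 6
(row=4, col=0): c = -1.8500 + -0.5860i → escape time 2
(row=4, col=1): c = -1.5180 + -0.5860i → escape time 3
(row=4, col=2): c = -1.1860 + -0.5860i → escape time 4
(row=4, col=3): c = -0.8540 + -0.5860i → escape time 5
(row=4, col=4): c = -0.5220 + -0.5860i → escape time 6
(row=4, col=5): c = -0.1900 + -0.5860i → escape time 6
(row=5, col=0): c = -1.8500 + -0.7200i → escape time 2
(row=5, col=1): c = -1.5180 + -0.7200i → escape time 3
(row=5, col=2): c = -1.1860 + -0.7200i → escape time 3
(row=5, col=3): c = -0.8540 + -0.7200i → escape time 4
(row=5, col=4): c = -0.5220 + -0.7200i → escape time 6
(row=5, col=5): c = -0.1900 + -0.7200i → escape time 6

Answer: 666666
456666
346666
336666
234566
233466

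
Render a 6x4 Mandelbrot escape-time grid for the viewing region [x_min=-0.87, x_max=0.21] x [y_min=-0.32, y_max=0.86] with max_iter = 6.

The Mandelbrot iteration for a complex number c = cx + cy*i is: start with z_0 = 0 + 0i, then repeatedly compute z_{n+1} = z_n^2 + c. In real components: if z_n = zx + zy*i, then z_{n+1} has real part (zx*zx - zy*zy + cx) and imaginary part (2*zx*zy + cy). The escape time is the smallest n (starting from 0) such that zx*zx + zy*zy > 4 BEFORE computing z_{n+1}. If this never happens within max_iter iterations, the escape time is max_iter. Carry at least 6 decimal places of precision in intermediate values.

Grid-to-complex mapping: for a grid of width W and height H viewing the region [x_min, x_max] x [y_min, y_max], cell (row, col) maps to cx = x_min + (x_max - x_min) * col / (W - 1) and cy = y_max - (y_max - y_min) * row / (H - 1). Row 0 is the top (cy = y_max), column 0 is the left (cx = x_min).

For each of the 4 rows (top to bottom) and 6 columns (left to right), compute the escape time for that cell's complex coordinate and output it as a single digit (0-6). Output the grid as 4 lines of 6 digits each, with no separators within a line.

(row=0, col=0): c = -0.8700 + 0.8600i → escape time 3
(row=0, col=1): c = -0.6540 + 0.8600i → escape time 4
(row=0, col=2): c = -0.4380 + 0.8600i → escape time 5
(row=0, col=3): c = -0.2220 + 0.8600i → escape time 6
(row=0, col=4): c = -0.0060 + 0.8600i → escape time 6
(row=0, col=5): c = 0.2100 + 0.8600i → escape time 5
(row=1, col=0): c = -0.8700 + 0.4667i → escape time 6
(row=1, col=1): c = -0.6540 + 0.4667i → escape time 6
(row=1, col=2): c = -0.4380 + 0.4667i → escape time 6
(row=1, col=3): c = -0.2220 + 0.4667i → escape time 6
(row=1, col=4): c = -0.0060 + 0.4667i → escape time 6
(row=1, col=5): c = 0.2100 + 0.4667i → escape time 6
(row=2, col=0): c = -0.8700 + 0.0733i → escape time 6
(row=2, col=1): c = -0.6540 + 0.0733i → escape time 6
(row=2, col=2): c = -0.4380 + 0.0733i → escape time 6
(row=2, col=3): c = -0.2220 + 0.0733i → escape time 6
(row=2, col=4): c = -0.0060 + 0.0733i → escape time 6
(row=2, col=5): c = 0.2100 + 0.0733i → escape time 6
(row=3, col=0): c = -0.8700 + -0.3200i → escape time 6
(row=3, col=1): c = -0.6540 + -0.3200i → escape time 6
(row=3, col=2): c = -0.4380 + -0.3200i → escape time 6
(row=3, col=3): c = -0.2220 + -0.3200i → escape time 6
(row=3, col=4): c = -0.0060 + -0.3200i → escape time 6
(row=3, col=5): c = 0.2100 + -0.3200i → escape time 6

Answer: 345665
666666
666666
666666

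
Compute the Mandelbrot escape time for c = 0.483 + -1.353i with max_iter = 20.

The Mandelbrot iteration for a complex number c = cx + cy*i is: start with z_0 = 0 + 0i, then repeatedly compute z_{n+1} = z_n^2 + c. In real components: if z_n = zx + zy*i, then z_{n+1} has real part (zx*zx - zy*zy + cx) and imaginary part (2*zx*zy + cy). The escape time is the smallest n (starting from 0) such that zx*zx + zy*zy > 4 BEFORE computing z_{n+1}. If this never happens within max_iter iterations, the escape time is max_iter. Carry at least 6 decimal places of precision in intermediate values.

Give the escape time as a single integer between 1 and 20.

z_0 = 0 + 0i, c = 0.4830 + -1.3530i
Iter 1: z = 0.4830 + -1.3530i, |z|^2 = 2.0639
Iter 2: z = -1.1143 + -2.6600i, |z|^2 = 8.3173
Escaped at iteration 2

Answer: 2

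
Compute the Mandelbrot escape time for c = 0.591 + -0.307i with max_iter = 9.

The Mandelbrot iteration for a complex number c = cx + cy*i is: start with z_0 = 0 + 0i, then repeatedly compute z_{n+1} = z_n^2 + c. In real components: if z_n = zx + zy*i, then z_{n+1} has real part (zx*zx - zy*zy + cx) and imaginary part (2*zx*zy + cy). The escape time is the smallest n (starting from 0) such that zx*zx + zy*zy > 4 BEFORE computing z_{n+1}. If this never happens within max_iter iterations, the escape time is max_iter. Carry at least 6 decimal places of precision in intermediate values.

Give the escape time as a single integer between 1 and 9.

z_0 = 0 + 0i, c = 0.5910 + -0.3070i
Iter 1: z = 0.5910 + -0.3070i, |z|^2 = 0.4435
Iter 2: z = 0.8460 + -0.6699i, |z|^2 = 1.1645
Iter 3: z = 0.8580 + -1.4405i, |z|^2 = 2.8112
Iter 4: z = -0.7477 + -2.7790i, |z|^2 = 8.2817
Escaped at iteration 4

Answer: 4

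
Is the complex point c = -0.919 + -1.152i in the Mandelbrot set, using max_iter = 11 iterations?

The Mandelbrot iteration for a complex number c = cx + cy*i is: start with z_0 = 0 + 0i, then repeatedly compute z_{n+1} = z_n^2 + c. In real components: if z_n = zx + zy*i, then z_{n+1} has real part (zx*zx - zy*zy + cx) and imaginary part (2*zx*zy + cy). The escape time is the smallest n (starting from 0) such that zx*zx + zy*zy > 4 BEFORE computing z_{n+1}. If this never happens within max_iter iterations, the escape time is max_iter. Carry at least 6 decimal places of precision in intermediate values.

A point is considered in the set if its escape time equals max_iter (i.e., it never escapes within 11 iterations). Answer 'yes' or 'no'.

Answer: no

Derivation:
z_0 = 0 + 0i, c = -0.9190 + -1.1520i
Iter 1: z = -0.9190 + -1.1520i, |z|^2 = 2.1717
Iter 2: z = -1.4015 + 0.9654i, |z|^2 = 2.8963
Iter 3: z = 0.1134 + -3.8580i, |z|^2 = 14.8973
Escaped at iteration 3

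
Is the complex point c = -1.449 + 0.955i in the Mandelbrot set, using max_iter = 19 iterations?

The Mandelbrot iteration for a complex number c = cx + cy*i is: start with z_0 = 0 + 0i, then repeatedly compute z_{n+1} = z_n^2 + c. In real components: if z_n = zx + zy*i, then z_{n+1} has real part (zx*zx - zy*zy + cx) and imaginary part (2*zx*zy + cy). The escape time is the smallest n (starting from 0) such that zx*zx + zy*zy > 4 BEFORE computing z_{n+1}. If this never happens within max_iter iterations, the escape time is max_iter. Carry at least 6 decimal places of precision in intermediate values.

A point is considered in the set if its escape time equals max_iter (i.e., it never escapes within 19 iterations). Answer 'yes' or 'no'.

z_0 = 0 + 0i, c = -1.4490 + 0.9550i
Iter 1: z = -1.4490 + 0.9550i, |z|^2 = 3.0116
Iter 2: z = -0.2614 + -1.8126i, |z|^2 = 3.3538
Iter 3: z = -4.6661 + 1.9027i, |z|^2 = 25.3932
Escaped at iteration 3

Answer: no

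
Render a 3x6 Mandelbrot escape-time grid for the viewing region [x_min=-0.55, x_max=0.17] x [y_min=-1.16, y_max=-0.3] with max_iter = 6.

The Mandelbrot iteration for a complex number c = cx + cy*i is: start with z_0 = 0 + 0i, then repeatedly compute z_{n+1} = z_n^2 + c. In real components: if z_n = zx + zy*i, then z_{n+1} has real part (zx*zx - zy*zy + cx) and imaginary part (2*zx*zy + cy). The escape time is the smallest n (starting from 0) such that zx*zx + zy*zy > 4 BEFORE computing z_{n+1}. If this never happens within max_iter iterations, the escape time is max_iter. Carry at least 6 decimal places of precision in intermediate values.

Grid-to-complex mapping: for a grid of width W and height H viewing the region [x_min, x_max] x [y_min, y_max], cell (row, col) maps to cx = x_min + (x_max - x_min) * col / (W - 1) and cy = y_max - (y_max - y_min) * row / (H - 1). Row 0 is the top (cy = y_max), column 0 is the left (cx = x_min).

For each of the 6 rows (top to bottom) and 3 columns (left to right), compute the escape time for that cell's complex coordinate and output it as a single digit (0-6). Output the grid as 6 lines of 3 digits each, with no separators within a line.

(row=0, col=0): c = -0.5500 + -0.3000i → escape time 6
(row=0, col=1): c = -0.1900 + -0.3000i → escape time 6
(row=0, col=2): c = 0.1700 + -0.3000i → escape time 6
(row=1, col=0): c = -0.5500 + -0.4720i → escape time 6
(row=1, col=1): c = -0.1900 + -0.4720i → escape time 6
(row=1, col=2): c = 0.1700 + -0.4720i → escape time 6
(row=2, col=0): c = -0.5500 + -0.6440i → escape time 6
(row=2, col=1): c = -0.1900 + -0.6440i → escape time 6
(row=2, col=2): c = 0.1700 + -0.6440i → escape time 6
(row=3, col=0): c = -0.5500 + -0.8160i → escape time 5
(row=3, col=1): c = -0.1900 + -0.8160i → escape time 6
(row=3, col=2): c = 0.1700 + -0.8160i → escape time 5
(row=4, col=0): c = -0.5500 + -0.9880i → escape time 4
(row=4, col=1): c = -0.1900 + -0.9880i → escape time 6
(row=4, col=2): c = 0.1700 + -0.9880i → escape time 4
(row=5, col=0): c = -0.5500 + -1.1600i → escape time 3
(row=5, col=1): c = -0.1900 + -1.1600i → escape time 4
(row=5, col=2): c = 0.1700 + -1.1600i → escape time 3

Answer: 666
666
666
565
464
343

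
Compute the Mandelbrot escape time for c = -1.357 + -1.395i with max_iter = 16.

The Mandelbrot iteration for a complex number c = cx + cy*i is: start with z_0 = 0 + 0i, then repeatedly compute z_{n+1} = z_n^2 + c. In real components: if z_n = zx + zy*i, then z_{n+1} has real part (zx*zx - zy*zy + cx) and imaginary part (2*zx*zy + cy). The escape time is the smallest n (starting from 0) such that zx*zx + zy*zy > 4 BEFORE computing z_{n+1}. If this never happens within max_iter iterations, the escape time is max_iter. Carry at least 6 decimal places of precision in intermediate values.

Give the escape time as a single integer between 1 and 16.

z_0 = 0 + 0i, c = -1.3570 + -1.3950i
Iter 1: z = -1.3570 + -1.3950i, |z|^2 = 3.7875
Iter 2: z = -1.4616 + 2.3910i, |z|^2 = 7.8532
Escaped at iteration 2

Answer: 2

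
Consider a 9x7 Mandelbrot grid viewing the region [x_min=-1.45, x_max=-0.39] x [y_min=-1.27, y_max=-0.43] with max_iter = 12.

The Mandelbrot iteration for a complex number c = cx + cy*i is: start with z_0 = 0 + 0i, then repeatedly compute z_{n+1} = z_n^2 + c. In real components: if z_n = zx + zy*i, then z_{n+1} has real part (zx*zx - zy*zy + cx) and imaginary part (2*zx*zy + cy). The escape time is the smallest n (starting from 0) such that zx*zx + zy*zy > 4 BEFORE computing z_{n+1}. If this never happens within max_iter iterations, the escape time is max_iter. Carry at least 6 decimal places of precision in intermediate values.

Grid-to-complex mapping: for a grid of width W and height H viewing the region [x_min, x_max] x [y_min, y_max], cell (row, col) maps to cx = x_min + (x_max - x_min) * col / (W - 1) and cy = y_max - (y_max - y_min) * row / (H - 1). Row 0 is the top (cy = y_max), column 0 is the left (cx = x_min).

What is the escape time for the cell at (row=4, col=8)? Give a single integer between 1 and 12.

z_0 = 0 + 0i, c = -0.3900 + -0.9900i
Iter 1: z = -0.3900 + -0.9900i, |z|^2 = 1.1322
Iter 2: z = -1.2180 + -0.2178i, |z|^2 = 1.5310
Iter 3: z = 1.0461 + -0.4594i, |z|^2 = 1.3054
Iter 4: z = 0.4932 + -1.9512i, |z|^2 = 4.0505
Escaped at iteration 4

Answer: 4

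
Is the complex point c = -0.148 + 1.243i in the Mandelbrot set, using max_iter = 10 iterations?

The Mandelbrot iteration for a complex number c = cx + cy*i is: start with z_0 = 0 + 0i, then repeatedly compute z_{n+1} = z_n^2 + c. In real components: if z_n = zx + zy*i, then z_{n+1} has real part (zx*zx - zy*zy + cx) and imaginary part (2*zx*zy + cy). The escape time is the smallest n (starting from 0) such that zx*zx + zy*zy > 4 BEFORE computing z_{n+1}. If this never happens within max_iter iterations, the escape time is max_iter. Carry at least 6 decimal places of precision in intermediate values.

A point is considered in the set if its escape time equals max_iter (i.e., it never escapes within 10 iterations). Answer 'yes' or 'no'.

Answer: no

Derivation:
z_0 = 0 + 0i, c = -0.1480 + 1.2430i
Iter 1: z = -0.1480 + 1.2430i, |z|^2 = 1.5670
Iter 2: z = -1.6711 + 0.8751i, |z|^2 = 3.5585
Iter 3: z = 1.8790 + -1.6817i, |z|^2 = 6.3588
Escaped at iteration 3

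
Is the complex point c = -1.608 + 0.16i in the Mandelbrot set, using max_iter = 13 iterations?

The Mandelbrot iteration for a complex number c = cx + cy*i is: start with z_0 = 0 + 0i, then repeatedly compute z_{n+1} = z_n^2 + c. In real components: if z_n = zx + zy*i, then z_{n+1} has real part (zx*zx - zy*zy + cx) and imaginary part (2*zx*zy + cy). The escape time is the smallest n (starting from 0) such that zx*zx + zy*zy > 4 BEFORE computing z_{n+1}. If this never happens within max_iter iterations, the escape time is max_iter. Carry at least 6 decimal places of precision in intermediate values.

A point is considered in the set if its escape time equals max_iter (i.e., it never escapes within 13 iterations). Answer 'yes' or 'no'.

Answer: no

Derivation:
z_0 = 0 + 0i, c = -1.6080 + 0.1600i
Iter 1: z = -1.6080 + 0.1600i, |z|^2 = 2.6113
Iter 2: z = 0.9521 + -0.3546i, |z|^2 = 1.0321
Iter 3: z = -0.8273 + -0.5151i, |z|^2 = 0.9498
Iter 4: z = -1.1890 + 1.0123i, |z|^2 = 2.4384
Iter 5: z = -1.2192 + -2.2472i, |z|^2 = 6.5363
Escaped at iteration 5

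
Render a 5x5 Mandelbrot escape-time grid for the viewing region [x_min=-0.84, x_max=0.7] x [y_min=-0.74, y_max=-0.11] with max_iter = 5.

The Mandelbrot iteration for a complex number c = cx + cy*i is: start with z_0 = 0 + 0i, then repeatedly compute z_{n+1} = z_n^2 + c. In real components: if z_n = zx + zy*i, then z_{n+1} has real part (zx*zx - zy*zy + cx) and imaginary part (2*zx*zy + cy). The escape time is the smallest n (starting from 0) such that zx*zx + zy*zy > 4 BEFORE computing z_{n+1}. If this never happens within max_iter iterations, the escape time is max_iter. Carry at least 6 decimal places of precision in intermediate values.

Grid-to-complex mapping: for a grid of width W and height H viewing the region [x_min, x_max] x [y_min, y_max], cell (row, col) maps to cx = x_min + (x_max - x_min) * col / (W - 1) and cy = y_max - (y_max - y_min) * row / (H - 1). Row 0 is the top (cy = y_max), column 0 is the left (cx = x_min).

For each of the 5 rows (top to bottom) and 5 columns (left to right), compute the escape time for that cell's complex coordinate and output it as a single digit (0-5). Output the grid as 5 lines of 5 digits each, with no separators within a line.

(row=0, col=0): c = -0.8400 + -0.1100i → escape time 5
(row=0, col=1): c = -0.4550 + -0.1100i → escape time 5
(row=0, col=2): c = -0.0700 + -0.1100i → escape time 5
(row=0, col=3): c = 0.3150 + -0.1100i → escape time 5
(row=0, col=4): c = 0.7000 + -0.1100i → escape time 3
(row=1, col=0): c = -0.8400 + -0.2675i → escape time 5
(row=1, col=1): c = -0.4550 + -0.2675i → escape time 5
(row=1, col=2): c = -0.0700 + -0.2675i → escape time 5
(row=1, col=3): c = 0.3150 + -0.2675i → escape time 5
(row=1, col=4): c = 0.7000 + -0.2675i → escape time 3
(row=2, col=0): c = -0.8400 + -0.4250i → escape time 5
(row=2, col=1): c = -0.4550 + -0.4250i → escape time 5
(row=2, col=2): c = -0.0700 + -0.4250i → escape time 5
(row=2, col=3): c = 0.3150 + -0.4250i → escape time 5
(row=2, col=4): c = 0.7000 + -0.4250i → escape time 3
(row=3, col=0): c = -0.8400 + -0.5825i → escape time 5
(row=3, col=1): c = -0.4550 + -0.5825i → escape time 5
(row=3, col=2): c = -0.0700 + -0.5825i → escape time 5
(row=3, col=3): c = 0.3150 + -0.5825i → escape time 5
(row=3, col=4): c = 0.7000 + -0.5825i → escape time 3
(row=4, col=0): c = -0.8400 + -0.7400i → escape time 4
(row=4, col=1): c = -0.4550 + -0.7400i → escape time 5
(row=4, col=2): c = -0.0700 + -0.7400i → escape time 5
(row=4, col=3): c = 0.3150 + -0.7400i → escape time 5
(row=4, col=4): c = 0.7000 + -0.7400i → escape time 3

Answer: 55553
55553
55553
55553
45553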